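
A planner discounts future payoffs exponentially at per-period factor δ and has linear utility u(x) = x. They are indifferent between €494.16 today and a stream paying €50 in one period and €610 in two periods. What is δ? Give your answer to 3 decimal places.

Equating present values: 494.16 = 50δ + 610δ².
So 610δ² + 50δ − 494.16 = 0.
By the quadratic formula (taking the positive root), δ = (−50 + √1208250.40) / 1220 ≈ 0.860.

δ ≈ 0.860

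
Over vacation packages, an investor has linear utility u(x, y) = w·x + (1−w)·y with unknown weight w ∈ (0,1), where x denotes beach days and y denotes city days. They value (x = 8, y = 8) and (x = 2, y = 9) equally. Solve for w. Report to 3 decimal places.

w = 0.143

Equating utilities: w·8 + (1−w)·8 = w·2 + (1−w)·9.
w·(8−2) = (1−w)·(9−8), i.e. w·6 = (1−w)·1.
Hence w = 1/(6+1) = 1/7 = 0.143.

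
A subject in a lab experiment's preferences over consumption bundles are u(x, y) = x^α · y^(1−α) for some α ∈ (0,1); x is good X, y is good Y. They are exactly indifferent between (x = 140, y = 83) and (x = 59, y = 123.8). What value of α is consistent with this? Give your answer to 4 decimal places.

Indifference: 140^α · 83^(1−α) = 59^α · 123.8^(1−α).
(140/59)^α = (123.8/83)^(1−α); take logs: α·ln(140/59) = (1−α)·ln(123.8/83), i.e. α·0.8641050 = (1−α)·0.3998268.
With A = 0.8641050 and B = 0.3998268: α·A = (1−α)·B, so α = B/(A+B) = 0.3998268/1.2639318 ≈ 0.3163.

α ≈ 0.3163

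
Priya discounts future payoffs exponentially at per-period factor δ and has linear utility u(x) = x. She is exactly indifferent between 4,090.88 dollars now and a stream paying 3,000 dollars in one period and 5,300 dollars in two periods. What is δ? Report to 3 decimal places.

δ ≈ 0.640

Equating present values: 4090.88 = 3000δ + 5300δ².
Rearranged: 5300δ² + 3000δ − 4090.88 = 0.
By the quadratic formula (taking the positive root), δ = (−3000 + √95726656.00) / 10600 ≈ 0.640.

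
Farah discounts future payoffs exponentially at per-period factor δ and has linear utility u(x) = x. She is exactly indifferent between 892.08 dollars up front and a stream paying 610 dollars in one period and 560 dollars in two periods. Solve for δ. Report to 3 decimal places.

δ ≈ 0.830

Equating present values: 892.08 = 610δ + 560δ².
That is, 560δ² + 610δ − 892.08 = 0, a quadratic in δ.
By the quadratic formula (taking the positive root), δ = (−610 + √2370359.20) / 1120 ≈ 0.830.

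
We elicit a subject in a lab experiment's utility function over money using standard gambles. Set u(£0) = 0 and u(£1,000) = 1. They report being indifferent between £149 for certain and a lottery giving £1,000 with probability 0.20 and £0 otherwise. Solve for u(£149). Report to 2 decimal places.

The indifference gives u(£149) = 0.20·u(£1,000) + 0.80·u(£0) = 0.20·1 + 0.80·0 = 0.20.

0.20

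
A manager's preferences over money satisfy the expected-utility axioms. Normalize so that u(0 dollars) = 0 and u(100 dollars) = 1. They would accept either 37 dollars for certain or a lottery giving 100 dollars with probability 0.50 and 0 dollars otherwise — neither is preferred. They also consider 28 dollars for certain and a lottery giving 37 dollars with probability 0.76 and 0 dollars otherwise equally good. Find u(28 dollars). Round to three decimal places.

From the first indifference, u(37 dollars) = 0.50·u(100 dollars) + 0.50·u(0 dollars) = 0.50·1 + 0.50·0 = 0.50.
The second indifference gives u(28 dollars) = 0.76·u(37 dollars) + 0.24·u(0 dollars) = 0.76·0.50 + 0.24·0.00 = 0.3800.

0.380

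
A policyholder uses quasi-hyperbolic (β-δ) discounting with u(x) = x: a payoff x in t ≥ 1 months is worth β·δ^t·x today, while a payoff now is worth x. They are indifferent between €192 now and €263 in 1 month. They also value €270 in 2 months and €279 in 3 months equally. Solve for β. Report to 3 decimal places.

From the later pair, β·δ^2·270 = β·δ^3·279; dividing through, δ = 270/279 = 0.96774.
The first indifference: 192 = β·δ·263, so β = 192/(δ·263) = 192/(0.96774·263) ≈ 0.754.

β ≈ 0.754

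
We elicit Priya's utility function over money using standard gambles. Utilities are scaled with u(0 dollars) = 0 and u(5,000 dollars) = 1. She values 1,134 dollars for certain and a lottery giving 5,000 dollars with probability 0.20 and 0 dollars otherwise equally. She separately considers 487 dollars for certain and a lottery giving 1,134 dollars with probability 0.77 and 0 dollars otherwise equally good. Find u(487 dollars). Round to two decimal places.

The first gamble pins u(1,134 dollars): it must equal 0.20·1 + 0.80·0 = 0.20.
Chaining: u(487 dollars) = 0.77·0.20 + 0.23·0.00 = 0.1540.

0.15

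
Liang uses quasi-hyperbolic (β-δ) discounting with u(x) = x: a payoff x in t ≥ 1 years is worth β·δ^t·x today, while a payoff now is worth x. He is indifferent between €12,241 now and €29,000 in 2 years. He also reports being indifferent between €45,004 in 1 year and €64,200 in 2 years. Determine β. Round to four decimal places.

Both payoffs in the second observation are in the future, so β drops out: δ^1·45004 = δ^2·64200 ⇒ δ = 45004/64200 = 0.70100.
Now use the now-vs-future pair: 12241 = β·δ^2·29000 gives β = 12241/(0.49140·29000) ≈ 0.8590.

β ≈ 0.8590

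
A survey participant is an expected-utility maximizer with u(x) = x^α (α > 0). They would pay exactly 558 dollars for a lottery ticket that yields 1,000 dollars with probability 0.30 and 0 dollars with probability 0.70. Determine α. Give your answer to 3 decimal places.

α ≈ 2.064

Since u(0) = 0, the lottery's EU is 0.30·1000^α.
Equating: 558^α = 0.30·1000^α, i.e. 0.5580^α = 0.30.
Taking logs: α·ln(558/1000) = ln(0.30), so α = -1.203973 / -0.583396 ≈ 2.064.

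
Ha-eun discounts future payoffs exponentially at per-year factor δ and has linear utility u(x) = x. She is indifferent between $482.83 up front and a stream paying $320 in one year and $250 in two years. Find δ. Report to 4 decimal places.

Equating present values: 482.83 = 320δ + 250δ².
That is, 250δ² + 320δ − 482.83 = 0, a quadratic in δ.
The positive root is δ = [−320 + √(320² + 4·250·482.83)] / (2·250) = (−320 + 765.003)/500 ≈ 0.8900.

δ ≈ 0.8900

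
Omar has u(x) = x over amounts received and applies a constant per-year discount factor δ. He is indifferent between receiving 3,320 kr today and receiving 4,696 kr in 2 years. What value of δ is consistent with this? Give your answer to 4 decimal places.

δ ≈ 0.8408

Equating discounted utilities: u(3320) = δ^2·u(4696) ⇒ δ^2 = u(3320)/u(4696).
With u(x) = x: δ^2 = 3320/4696 = 0.70698.
Hence δ = (0.70698)^(1/2) = 0.840824.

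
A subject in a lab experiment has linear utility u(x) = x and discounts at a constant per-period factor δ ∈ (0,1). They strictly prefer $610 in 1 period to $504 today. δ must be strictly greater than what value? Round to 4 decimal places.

δ > 0.8262

The preference means 504 < δ·610.
Dividing through by 610 gives δ > 0.82623.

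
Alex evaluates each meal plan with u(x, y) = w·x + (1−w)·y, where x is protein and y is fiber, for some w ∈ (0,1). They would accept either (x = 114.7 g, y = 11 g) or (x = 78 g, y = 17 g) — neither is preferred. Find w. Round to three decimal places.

w = 0.141

Equating utilities: w·114.7 + (1−w)·11 = w·78 + (1−w)·17.
Rearranging, 36.7·w − 6·(1−w) = 0.
So w/(1−w) = 6/36.7 = 0.1635, giving w = 6/(36.7+6) = 0.141.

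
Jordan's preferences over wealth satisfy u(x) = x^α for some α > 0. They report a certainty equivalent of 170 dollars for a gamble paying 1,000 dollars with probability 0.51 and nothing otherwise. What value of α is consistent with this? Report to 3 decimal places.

Since u(0) = 0, the lottery's EU is 0.51·1000^α.
Equating: 170^α = 0.51·1000^α, i.e. 0.1700^α = 0.51.
Taking logs: α·ln(170/1000) = ln(0.51), so α = -0.673345 / -1.771957 ≈ 0.380.

α ≈ 0.380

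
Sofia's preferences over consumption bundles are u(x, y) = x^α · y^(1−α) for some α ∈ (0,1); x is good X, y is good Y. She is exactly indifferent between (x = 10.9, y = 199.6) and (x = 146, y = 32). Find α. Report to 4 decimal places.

The Cobb–Douglas utilities coincide, so 10.9^α·199.6^(1−α) = 146^α·32^(1−α).
Rearrange to (10.9/146)^α = (32/199.6)^(1−α) and take logs: α·-2.5948438 = (1−α)·-1.8305795.
With A = -2.5948438 and B = -1.8305795: α·A = (1−α)·B, so α = B/(A+B) = -1.8305795/-4.4254233 ≈ 0.4137.

α ≈ 0.4137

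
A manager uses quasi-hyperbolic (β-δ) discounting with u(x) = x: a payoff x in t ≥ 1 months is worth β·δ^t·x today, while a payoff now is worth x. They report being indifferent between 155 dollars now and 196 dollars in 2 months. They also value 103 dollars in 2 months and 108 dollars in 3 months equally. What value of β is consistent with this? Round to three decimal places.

β ≈ 0.869

Both payoffs in the second observation are in the future, so β drops out: δ^2·103 = δ^3·108 ⇒ δ = 103/108 = 0.95370.
Substituting δ into 155 = β·δ^2·196: β = 155/(178.272) ≈ 0.869.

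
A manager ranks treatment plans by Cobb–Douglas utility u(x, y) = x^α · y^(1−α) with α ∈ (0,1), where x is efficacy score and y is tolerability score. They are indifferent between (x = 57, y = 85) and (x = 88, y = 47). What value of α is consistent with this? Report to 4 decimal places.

α ≈ 0.5770

Indifference: 57^α · 85^(1−α) = 88^α · 47^(1−α).
(57/88)^α = (47/85)^(1−α); take logs: α·ln(57/88) = (1−α)·ln(47/85), i.e. α·-0.4342855 = (1−α)·-0.5925037.
With A = -0.4342855 and B = -0.5925037: α·A = (1−α)·B, so α = B/(A+B) = -0.5925037/-1.0267892 ≈ 0.5770.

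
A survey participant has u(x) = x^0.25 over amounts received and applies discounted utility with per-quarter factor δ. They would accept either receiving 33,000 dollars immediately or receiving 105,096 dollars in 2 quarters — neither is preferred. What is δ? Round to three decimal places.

Indifference means u(33000) = δ^2 · u(105096), so δ^2 = u(33000)/u(105096).
With u(x) = x^0.25: δ^2 = 33000^0.25/105096^0.25 = (33000/105096)^0.25 = 0.74857.
Taking the square root: δ = 0.74857^(1/2) ≈ 0.865.

δ ≈ 0.865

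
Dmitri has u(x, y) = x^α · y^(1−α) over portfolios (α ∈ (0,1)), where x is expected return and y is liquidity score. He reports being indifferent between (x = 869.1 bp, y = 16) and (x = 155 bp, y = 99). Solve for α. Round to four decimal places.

α ≈ 0.5139

Indifference: 869.1^α · 16^(1−α) = 155^α · 99^(1−α).
Rearrange to (869.1/155)^α = (99/16)^(1−α) and take logs: α·1.7240331 = (1−α)·1.8225311.
With A = 1.7240331 and B = 1.8225311: α·A = (1−α)·B, so α = B/(A+B) = 1.8225311/3.5465642 ≈ 0.5139.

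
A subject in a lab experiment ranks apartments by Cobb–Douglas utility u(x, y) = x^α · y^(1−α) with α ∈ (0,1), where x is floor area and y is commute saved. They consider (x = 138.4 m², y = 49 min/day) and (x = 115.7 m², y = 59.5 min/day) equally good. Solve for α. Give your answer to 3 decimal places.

α ≈ 0.520

Set the two utilities equal: 138.4^α·49^(1−α) = 115.7^α·59.5^(1−α).
(138.4/115.7)^α = (59.5/49)^(1−α); take logs: α·ln(138.4/115.7) = (1−α)·ln(59.5/49), i.e. α·0.179147 = (1−α)·0.194156.
Thus α·(0.373303) = 0.194156, so α = 0.194156/0.373303 ≈ 0.520.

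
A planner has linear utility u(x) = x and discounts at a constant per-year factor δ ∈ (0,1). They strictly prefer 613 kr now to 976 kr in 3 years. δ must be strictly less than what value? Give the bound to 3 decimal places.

Comparing present values: 613 > δ^3·976.
Dividing by 976: δ^3 < 0.62807. Both sides are positive, so the cube root keeps the direction.
δ < 0.62807^(1/3) = 0.856.

δ < 0.856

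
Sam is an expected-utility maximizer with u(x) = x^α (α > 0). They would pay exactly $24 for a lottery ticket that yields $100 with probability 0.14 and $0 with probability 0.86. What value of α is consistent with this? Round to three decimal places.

α ≈ 1.378

EU(lottery) = 0.14·100^α + 0.86·0 = 0.14·100^α.
Equating: 24^α = 0.14·100^α, i.e. 0.2400^α = 0.14.
α = ln(0.14) / ln(24/100) = -1.966113/-1.427116 ≈ 1.378.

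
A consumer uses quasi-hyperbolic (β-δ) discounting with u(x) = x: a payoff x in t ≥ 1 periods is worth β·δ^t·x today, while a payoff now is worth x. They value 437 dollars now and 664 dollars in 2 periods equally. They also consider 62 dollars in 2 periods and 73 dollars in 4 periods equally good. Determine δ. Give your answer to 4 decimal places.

From the later pair, β·δ^2·62 = β·δ^4·73; dividing through, δ^2 = 62/73 = 0.84932, so δ = 0.92158.

δ ≈ 0.9216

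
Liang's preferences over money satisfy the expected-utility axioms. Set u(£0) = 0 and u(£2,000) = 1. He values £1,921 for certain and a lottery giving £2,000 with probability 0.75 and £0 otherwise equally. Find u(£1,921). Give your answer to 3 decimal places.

0.750

u(£1,921) equals the lottery's expected utility: 0.75·1 + 0.25·0 = 0.75.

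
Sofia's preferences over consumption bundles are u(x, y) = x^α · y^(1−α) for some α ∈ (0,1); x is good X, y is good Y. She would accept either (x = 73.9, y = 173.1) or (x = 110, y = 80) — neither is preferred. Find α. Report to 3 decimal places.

Set the two utilities equal: 73.9^α·173.1^(1−α) = 110^α·80^(1−α).
(73.9/110)^α = (80/173.1)^(1−α); take logs: α·ln(73.9/110) = (1−α)·ln(80/173.1), i.e. α·-0.397768 = (1−α)·-0.771843.
With A = -0.397768 and B = -0.771843: α·A = (1−α)·B, so α = B/(A+B) = -0.771843/-1.169611 ≈ 0.660.

α ≈ 0.660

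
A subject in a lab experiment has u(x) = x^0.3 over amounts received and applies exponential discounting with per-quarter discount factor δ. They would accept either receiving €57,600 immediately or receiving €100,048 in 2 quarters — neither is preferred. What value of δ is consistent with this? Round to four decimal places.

Indifference means u(57600) = δ^2 · u(100048), so δ^2 = u(57600)/u(100048).
Since u(x) = x^0.3, δ^2 = (57600/100048)^0.3 = 0.57572^0.3 = 0.84735.
Hence δ = (0.84735)^(1/2) = 0.920518.

δ ≈ 0.9205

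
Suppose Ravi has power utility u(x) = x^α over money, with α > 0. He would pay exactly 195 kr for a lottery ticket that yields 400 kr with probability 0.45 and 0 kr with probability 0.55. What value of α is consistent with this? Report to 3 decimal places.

Since u(0) = 0, the lottery's EU is 0.45·400^α.
Indifference: 195^α = 0.45·400^α, so (195/400)^α = 0.45.
Take logs: α = ln 0.45 / ln(195/400) ≈ 1.11141.

α ≈ 1.111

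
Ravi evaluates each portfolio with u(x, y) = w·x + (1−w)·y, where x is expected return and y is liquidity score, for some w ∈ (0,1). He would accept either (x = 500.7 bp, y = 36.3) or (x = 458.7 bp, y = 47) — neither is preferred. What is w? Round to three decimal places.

u(500.7,36.3) = u(458.7,47) means w·500.7 + (1−w)·36.3 = w·458.7 + (1−w)·47.
Collecting terms: w·42 = (1−w)·10.7.
So w/(1−w) = 10.7/42 = 0.2548, giving w = 10.7/(42+10.7) = 0.203.

w = 0.203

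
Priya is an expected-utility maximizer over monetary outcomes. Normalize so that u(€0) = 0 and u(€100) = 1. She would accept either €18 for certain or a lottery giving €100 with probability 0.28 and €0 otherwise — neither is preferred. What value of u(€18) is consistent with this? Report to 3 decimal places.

0.280

The indifference gives u(€18) = 0.28·u(€100) + 0.72·u(€0) = 0.28·1 + 0.72·0 = 0.28.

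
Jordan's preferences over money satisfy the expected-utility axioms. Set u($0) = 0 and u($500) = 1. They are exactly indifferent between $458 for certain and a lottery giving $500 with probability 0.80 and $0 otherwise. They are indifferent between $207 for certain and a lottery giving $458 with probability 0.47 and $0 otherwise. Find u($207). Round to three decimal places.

From the first indifference, u($458) = 0.80·u($500) + 0.20·u($0) = 0.80·1 + 0.20·0 = 0.80.
The second indifference gives u($207) = 0.47·u($458) + 0.53·u($0) = 0.47·0.80 + 0.53·0.00 = 0.3760.

0.376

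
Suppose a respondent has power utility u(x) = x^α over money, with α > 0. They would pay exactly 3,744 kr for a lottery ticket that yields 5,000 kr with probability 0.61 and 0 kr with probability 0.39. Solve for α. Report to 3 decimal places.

The lottery's expected utility is 0.61·u(5000) + 0.39·u(0) = 0.61·5000^α (since u(0) = 0 for α > 0).
Equating: 3744^α = 0.61·5000^α, i.e. 0.7488^α = 0.61.
α = ln(0.61) / ln(3744/5000) = -0.494296/-0.289283 ≈ 1.709.

α ≈ 1.709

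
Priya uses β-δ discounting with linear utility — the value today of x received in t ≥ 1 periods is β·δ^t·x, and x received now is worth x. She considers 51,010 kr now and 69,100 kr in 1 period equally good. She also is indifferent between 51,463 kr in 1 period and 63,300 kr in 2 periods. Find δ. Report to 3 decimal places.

The second indifference involves only future payoffs, so β cancels: β·δ^1·51463 = β·δ^2·63300, giving δ = 51463/63300 = 0.81300.

δ ≈ 0.813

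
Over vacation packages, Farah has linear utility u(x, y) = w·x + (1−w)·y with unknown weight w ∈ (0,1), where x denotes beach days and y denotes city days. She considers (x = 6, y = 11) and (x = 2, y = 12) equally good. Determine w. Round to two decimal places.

w = 0.20

Indifference: w·6 + (1−w)·11 = w·2 + (1−w)·12.
Collecting terms: w·4 = (1−w)·1.
So w/(1−w) = 1/4 = 0.2500, giving w = 1/(4+1) = 0.20.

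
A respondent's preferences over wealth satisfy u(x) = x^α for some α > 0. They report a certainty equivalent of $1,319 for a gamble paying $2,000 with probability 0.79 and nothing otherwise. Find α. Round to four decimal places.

Since u(0) = 0, the lottery's EU is 0.79·2000^α.
Setting u(1319) equal to that: 1319^α = 0.79·2000^α ⇒ (1319/2000)^α = 0.79.
Taking logs: α·ln(1319/2000) = ln(0.79), so α = -0.2357223 / -0.4162733 ≈ 0.5663.

α ≈ 0.5663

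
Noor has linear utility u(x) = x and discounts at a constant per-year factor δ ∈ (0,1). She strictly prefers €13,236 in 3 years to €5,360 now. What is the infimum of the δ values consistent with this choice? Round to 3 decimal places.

δ > 0.740

Under u(x) = x this choice says 5360 < δ^3·13236.
Hence δ^3 > 5360/13236 = 0.40496, and x ↦ x^(1/3) is increasing on (0,∞).
δ > 0.40496^(1/3) = 0.740.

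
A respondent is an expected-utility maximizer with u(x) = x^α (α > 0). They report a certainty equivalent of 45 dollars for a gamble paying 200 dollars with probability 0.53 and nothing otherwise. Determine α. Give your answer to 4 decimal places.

α ≈ 0.4256

The lottery's expected utility is 0.53·u(200) + 0.47·u(0) = 0.53·200^α (since u(0) = 0 for α > 0).
Indifference: 45^α = 0.53·200^α, so (45/200)^α = 0.53.
Take logs: α = ln 0.53 / ln(45/200) ≈ 0.425620.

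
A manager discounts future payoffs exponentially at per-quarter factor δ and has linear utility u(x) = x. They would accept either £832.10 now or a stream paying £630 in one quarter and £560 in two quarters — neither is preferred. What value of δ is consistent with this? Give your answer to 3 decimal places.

Present value of the stream is 630·δ + 560·δ². Indifference gives 630δ + 560δ² = 832.10.
That is, 560δ² + 630δ − 832.10 = 0, a quadratic in δ.
The positive root is δ = [−630 + √(630² + 4·560·832.10)] / (2·560) = (−630 + 1503.597)/1120 ≈ 0.780.

δ ≈ 0.780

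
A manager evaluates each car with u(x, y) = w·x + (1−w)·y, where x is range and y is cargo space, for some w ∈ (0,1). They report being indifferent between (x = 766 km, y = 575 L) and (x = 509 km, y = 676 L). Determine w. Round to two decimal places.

Equating utilities: w·766 + (1−w)·575 = w·509 + (1−w)·676.
Rearranging, 257·w − 101·(1−w) = 0.
The marginal rate of substitution is 101/257, so w = 101/(257+101) = 0.28.

w = 0.28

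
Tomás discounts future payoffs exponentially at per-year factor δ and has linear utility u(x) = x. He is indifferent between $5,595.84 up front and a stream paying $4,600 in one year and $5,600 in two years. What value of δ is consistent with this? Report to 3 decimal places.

δ ≈ 0.670

Present value of the stream is 4600·δ + 5600·δ². Indifference gives 4600δ + 5600δ² = 5595.84.
So 5600δ² + 4600δ − 5595.84 = 0.
δ = (−4600 + √(4600² + 4·5600·5595.84)) / (2·5600) = (−4600 + √146506816.00) / 11200 ≈ 0.670.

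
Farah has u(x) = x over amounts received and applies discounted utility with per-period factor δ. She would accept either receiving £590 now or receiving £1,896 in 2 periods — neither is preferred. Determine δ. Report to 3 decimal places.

The payoff in 2 periods is discounted by δ^2, so u(590) = δ^2·u(1896) and δ^2 = u(590)/u(1896).
With u(x) = x: δ^2 = 590/1896 = 0.31118.
Taking the square root: δ = 0.31118^(1/2) ≈ 0.558.

δ ≈ 0.558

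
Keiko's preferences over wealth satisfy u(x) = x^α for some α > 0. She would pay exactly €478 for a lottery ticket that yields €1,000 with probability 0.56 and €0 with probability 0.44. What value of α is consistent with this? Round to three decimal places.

EU(lottery) = 0.56·1000^α + 0.44·0 = 0.56·1000^α.
Equating: 478^α = 0.56·1000^α, i.e. 0.4780^α = 0.56.
α = ln(0.56) / ln(478/1000) = -0.579818/-0.738145 ≈ 0.786.

α ≈ 0.786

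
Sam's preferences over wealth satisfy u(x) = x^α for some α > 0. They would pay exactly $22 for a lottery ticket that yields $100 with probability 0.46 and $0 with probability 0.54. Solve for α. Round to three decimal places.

EU(lottery) = 0.46·100^α + 0.54·0 = 0.46·100^α.
Indifference: 22^α = 0.46·100^α, so (22/100)^α = 0.46.
Taking logs: α·ln(22/100) = ln(0.46), so α = -0.776529 / -1.514128 ≈ 0.513.

α ≈ 0.513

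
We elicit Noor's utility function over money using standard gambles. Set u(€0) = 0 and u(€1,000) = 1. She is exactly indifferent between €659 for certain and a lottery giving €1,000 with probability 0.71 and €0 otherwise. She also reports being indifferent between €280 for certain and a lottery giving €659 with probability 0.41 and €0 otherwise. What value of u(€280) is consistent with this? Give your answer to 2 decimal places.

0.29

The first gamble pins u(€659): it must equal 0.71·1 + 0.29·0 = 0.71.
The second indifference gives u(€280) = 0.41·u(€659) + 0.59·u(€0) = 0.41·0.71 + 0.59·0.00 = 0.2911.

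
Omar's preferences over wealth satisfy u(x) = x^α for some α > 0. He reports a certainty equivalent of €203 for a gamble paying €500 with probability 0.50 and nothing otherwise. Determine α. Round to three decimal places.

Since u(0) = 0, the lottery's EU is 0.50·500^α.
Equating: 203^α = 0.50·500^α, i.e. 0.4060^α = 0.50.
α = ln(0.50) / ln(203/500) = -0.693147/-0.901402 ≈ 0.769.

α ≈ 0.769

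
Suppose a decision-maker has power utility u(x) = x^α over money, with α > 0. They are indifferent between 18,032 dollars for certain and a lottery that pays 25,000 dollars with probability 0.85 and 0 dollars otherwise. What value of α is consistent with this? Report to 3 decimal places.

The lottery's expected utility is 0.85·u(25000) + 0.15·u(0) = 0.85·25000^α (since u(0) = 0 for α > 0).
Equating: 18032^α = 0.85·25000^α, i.e. 0.7213^α = 0.85.
Take logs: α = ln 0.85 / ln(18032/25000) ≈ 0.49741.

α ≈ 0.497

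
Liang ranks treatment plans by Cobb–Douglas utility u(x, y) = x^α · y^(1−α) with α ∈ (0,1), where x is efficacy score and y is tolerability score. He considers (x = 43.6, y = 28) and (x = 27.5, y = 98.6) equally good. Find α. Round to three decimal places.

The Cobb–Douglas utilities coincide, so 43.6^α·28^(1−α) = 27.5^α·98.6^(1−α).
Taking logs: α·ln 43.6 + (1−α)·ln 28 = α·ln 27.5 + (1−α)·ln 98.6, i.e. α·0.460871 = (1−α)·1.258867.
With A = 0.460871 and B = 1.258867: α·A = (1−α)·B, so α = B/(A+B) = 1.258867/1.719738 ≈ 0.732.

α ≈ 0.732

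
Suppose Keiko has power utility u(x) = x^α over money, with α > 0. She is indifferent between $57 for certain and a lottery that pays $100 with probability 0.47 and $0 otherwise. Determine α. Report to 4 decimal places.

The lottery's expected utility is 0.47·u(100) + 0.53·u(0) = 0.47·100^α (since u(0) = 0 for α > 0).
Setting u(57) equal to that: 57^α = 0.47·100^α ⇒ (57/100)^α = 0.47.
α = ln(0.47) / ln(57/100) = -0.7550226/-0.5621189 ≈ 1.3432.

α ≈ 1.3432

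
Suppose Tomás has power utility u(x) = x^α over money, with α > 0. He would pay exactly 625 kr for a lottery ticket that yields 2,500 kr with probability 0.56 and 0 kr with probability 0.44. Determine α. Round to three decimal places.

Since u(0) = 0, the lottery's EU is 0.56·2500^α.
Setting u(625) equal to that: 625^α = 0.56·2500^α ⇒ (625/2500)^α = 0.56.
Take logs: α = ln 0.56 / ln(625/2500) ≈ 0.41825.

α ≈ 0.418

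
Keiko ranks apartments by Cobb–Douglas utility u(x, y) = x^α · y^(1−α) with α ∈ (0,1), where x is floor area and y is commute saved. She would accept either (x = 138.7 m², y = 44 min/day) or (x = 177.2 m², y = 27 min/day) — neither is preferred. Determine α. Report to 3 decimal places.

α ≈ 0.666

Set the two utilities equal: 138.7^α·44^(1−α) = 177.2^α·27^(1−α).
(138.7/177.2)^α = (27/44)^(1−α); take logs: α·ln(138.7/177.2) = (1−α)·ln(27/44), i.e. α·-0.244966 = (1−α)·-0.488353.
So α/(1−α) = (-0.488353)/(-0.244966) = 1.993554, and α = 1.993554/2.993554 ≈ 0.666.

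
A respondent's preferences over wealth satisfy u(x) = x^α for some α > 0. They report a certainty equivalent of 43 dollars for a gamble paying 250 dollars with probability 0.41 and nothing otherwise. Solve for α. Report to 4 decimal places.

α ≈ 0.5065

Since u(0) = 0, the lottery's EU is 0.41·250^α.
Setting u(43) equal to that: 43^α = 0.41·250^α ⇒ (43/250)^α = 0.41.
Take logs: α = ln 0.41 / ln(43/250) ≈ 0.506515.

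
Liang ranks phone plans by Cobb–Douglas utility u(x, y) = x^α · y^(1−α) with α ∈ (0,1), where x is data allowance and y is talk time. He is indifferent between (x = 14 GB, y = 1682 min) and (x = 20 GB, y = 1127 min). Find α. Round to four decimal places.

α ≈ 0.5289

Set the two utilities equal: 14^α·1682^(1−α) = 20^α·1127^(1−α).
(14/20)^α = (1127/1682)^(1−α); take logs: α·ln(14/20) = (1−α)·ln(1127/1682), i.e. α·-0.3566749 = (1−α)·-0.4004243.
With A = -0.3566749 and B = -0.4004243: α·A = (1−α)·B, so α = B/(A+B) = -0.4004243/-0.7570992 ≈ 0.5289.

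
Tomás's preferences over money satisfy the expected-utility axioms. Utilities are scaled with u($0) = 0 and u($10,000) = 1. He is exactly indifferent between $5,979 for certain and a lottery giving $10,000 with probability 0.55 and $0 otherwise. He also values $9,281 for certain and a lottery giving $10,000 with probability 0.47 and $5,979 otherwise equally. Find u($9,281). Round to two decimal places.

From the first indifference, u($5,979) = 0.55·u($10,000) + 0.45·u($0) = 0.55·1 + 0.45·0 = 0.55.
The second indifference gives u($9,281) = 0.47·u($10,000) + 0.53·u($5,979) = 0.47·1.00 + 0.53·0.55 = 0.7615.

0.76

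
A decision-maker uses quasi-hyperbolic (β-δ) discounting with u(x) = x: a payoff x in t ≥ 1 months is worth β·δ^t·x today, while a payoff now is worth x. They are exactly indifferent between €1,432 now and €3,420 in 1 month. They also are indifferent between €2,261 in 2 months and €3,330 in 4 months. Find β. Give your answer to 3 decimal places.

From the later pair, β·δ^2·2261 = β·δ^4·3330; dividing through, δ^2 = 2261/3330 = 0.67898, so δ = 0.82400.
Now use the now-vs-future pair: 1432 = β·δ·3420 gives β = 1432/(0.82400·3420) ≈ 0.508.

β ≈ 0.508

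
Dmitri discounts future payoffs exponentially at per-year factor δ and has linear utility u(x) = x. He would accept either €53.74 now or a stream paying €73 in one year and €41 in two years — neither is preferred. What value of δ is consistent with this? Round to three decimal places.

δ ≈ 0.560

Equating present values: 53.74 = 73δ + 41δ².
So 41δ² + 73δ − 53.74 = 0.
The positive root is δ = [−73 + √(73² + 4·41·53.74)] / (2·41) = (−73 + 118.922)/82 ≈ 0.560.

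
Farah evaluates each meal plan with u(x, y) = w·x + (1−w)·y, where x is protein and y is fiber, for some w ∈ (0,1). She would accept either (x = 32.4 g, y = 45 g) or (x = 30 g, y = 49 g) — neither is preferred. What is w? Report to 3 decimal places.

w = 0.625

u(32.4,45) = u(30,49) means w·32.4 + (1−w)·45 = w·30 + (1−w)·49.
Rearranging, 2.4·w − 4·(1−w) = 0.
Hence w = 4/(2.4+4) = 4/6.4 = 0.625.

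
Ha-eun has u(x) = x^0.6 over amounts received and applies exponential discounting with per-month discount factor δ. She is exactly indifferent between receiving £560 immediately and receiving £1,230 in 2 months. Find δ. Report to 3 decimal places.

The payoff in 2 months is discounted by δ^2, so u(560) = δ^2·u(1230) and δ^2 = u(560)/u(1230).
With u(x) = x^0.6: δ^2 = 560^0.6/1230^0.6 = (560/1230)^0.6 = 0.62369.
So δ = 0.62369^(1/2) ≈ 0.790.

δ ≈ 0.790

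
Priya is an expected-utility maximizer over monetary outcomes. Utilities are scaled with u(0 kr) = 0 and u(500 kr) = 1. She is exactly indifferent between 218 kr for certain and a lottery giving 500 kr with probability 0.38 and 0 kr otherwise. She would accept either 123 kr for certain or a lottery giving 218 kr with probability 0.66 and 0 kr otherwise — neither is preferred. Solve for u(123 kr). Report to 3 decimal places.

First, u(218 kr) = 0.38·u(500 kr) + 0.62·u(0 kr) = 0.38.
Then u(123 kr) = 0.66·u(218 kr) + 0.34·u(0 kr) = 0.66·0.38 + 0.34·0.00 = 0.2508.

0.251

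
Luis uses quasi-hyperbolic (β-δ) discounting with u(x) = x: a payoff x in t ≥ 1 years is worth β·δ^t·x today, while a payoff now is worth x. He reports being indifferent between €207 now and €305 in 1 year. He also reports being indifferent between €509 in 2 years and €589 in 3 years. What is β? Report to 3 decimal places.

From the later pair, β·δ^2·509 = β·δ^3·589; dividing through, δ = 509/589 = 0.86418.
Now use the now-vs-future pair: 207 = β·δ·305 gives β = 207/(0.86418·305) ≈ 0.785.

β ≈ 0.785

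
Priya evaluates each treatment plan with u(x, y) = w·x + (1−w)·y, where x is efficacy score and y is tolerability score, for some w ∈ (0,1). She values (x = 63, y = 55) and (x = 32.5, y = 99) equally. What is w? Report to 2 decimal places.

Indifference: w·63 + (1−w)·55 = w·32.5 + (1−w)·99.
Rearranging, 30.5·w − 44·(1−w) = 0.
So w/(1−w) = 44/30.5 = 1.4426, giving w = 44/(30.5+44) = 0.59.

w = 0.59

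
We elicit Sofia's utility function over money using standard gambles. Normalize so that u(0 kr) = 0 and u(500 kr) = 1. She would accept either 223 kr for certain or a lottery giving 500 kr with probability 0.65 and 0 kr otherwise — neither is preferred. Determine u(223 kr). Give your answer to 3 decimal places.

0.650

By the standard-gamble method, u(223 kr) is just the indifference probability on the best outcome: 0.65.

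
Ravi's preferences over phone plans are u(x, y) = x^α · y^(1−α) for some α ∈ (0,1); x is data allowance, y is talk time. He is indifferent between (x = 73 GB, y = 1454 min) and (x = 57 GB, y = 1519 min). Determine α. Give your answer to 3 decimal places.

The Cobb–Douglas utilities coincide, so 73^α·1454^(1−α) = 57^α·1519^(1−α).
Rearrange to (73/57)^α = (1519/1454)^(1−α) and take logs: α·0.247408 = (1−α)·0.043734.
With A = 0.247408 and B = 0.043734: α·A = (1−α)·B, so α = B/(A+B) = 0.043734/0.291142 ≈ 0.150.

α ≈ 0.150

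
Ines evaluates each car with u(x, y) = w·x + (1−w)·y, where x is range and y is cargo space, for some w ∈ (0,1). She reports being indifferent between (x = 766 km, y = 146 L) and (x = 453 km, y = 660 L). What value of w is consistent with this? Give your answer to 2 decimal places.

w = 0.62

Equating utilities: w·766 + (1−w)·146 = w·453 + (1−w)·660.
Rearranging, 313·w − 514·(1−w) = 0.
The marginal rate of substitution is 514/313, so w = 514/(313+514) = 0.62.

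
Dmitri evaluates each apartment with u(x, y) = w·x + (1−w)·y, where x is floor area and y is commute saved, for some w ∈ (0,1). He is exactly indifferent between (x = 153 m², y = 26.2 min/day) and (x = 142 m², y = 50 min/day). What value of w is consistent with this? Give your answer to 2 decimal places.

u(153,26.2) = u(142,50) means w·153 + (1−w)·26.2 = w·142 + (1−w)·50.
Rearranging, 11·w − 23.8·(1−w) = 0.
Hence w = 23.8/(11+23.8) = 23.8/34.8 = 0.68.

w = 0.68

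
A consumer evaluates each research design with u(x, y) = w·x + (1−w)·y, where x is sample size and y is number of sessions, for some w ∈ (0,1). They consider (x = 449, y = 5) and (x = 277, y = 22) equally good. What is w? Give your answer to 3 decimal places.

u(449,5) = u(277,22) means w·449 + (1−w)·5 = w·277 + (1−w)·22.
Collecting terms: w·172 = (1−w)·17.
The marginal rate of substitution is 17/172, so w = 17/(172+17) = 0.090.

w = 0.090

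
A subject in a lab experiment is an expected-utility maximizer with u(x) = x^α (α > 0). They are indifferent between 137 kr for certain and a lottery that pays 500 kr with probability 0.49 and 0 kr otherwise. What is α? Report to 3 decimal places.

EU(lottery) = 0.49·500^α + 0.51·0 = 0.49·500^α.
Equating: 137^α = 0.49·500^α, i.e. 0.2740^α = 0.49.
α = ln(0.49) / ln(137/500) = -0.713350/-1.294627 ≈ 0.551.

α ≈ 0.551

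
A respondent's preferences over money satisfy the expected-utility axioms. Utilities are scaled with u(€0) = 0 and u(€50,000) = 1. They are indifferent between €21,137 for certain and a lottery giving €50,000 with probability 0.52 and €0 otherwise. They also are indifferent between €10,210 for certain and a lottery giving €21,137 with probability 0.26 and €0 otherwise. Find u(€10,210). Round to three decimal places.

0.135

The first gamble pins u(€21,137): it must equal 0.52·1 + 0.48·0 = 0.52.
Then u(€10,210) = 0.26·u(€21,137) + 0.74·u(€0) = 0.26·0.52 + 0.74·0.00 = 0.1352.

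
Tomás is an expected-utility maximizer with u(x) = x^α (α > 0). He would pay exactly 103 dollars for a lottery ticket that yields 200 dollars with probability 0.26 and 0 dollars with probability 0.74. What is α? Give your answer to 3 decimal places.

α ≈ 2.030

EU(lottery) = 0.26·200^α + 0.74·0 = 0.26·200^α.
Setting u(103) equal to that: 103^α = 0.26·200^α ⇒ (103/200)^α = 0.26.
Taking logs: α·ln(103/200) = ln(0.26), so α = -1.347074 / -0.663588 ≈ 2.030.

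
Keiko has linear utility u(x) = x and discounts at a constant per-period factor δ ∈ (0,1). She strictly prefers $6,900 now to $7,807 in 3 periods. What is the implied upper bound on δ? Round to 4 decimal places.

Under u(x) = x this choice says 6900 > δ^3·7807.
Dividing by 7807: δ^3 < 0.88382. Both sides are positive, so the cube root keeps the direction.
δ < 0.88382^(1/3) = 0.9597.

δ < 0.9597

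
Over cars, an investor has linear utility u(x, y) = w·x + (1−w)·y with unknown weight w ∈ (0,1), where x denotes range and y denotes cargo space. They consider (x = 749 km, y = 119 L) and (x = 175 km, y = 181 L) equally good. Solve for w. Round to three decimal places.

w = 0.097

Equating utilities: w·749 + (1−w)·119 = w·175 + (1−w)·181.
w·(749−175) = (1−w)·(181−119), i.e. w·574 = (1−w)·62.
The marginal rate of substitution is 62/574, so w = 62/(574+62) = 0.097.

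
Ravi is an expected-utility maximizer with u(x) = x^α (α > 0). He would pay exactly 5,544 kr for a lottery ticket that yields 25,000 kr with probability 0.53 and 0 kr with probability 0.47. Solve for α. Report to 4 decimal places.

Since u(0) = 0, the lottery's EU is 0.53·25000^α.
Indifference: 5544^α = 0.53·25000^α, so (5544/25000)^α = 0.53.
α = ln(0.53) / ln(5544/25000) = -0.6348783/-1.5061596 ≈ 0.4215.

α ≈ 0.4215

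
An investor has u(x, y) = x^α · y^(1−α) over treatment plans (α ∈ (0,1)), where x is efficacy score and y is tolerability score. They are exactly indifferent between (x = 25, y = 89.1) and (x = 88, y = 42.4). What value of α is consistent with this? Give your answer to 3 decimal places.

α ≈ 0.371

Set the two utilities equal: 25^α·89.1^(1−α) = 88^α·42.4^(1−α).
Rearrange to (25/88)^α = (42.4/89.1)^(1−α) and take logs: α·-1.258461 = (1−α)·-0.742611.
So α/(1−α) = (-0.742611)/(-1.258461) = 0.590095, and α = 0.590095/1.590095 ≈ 0.371.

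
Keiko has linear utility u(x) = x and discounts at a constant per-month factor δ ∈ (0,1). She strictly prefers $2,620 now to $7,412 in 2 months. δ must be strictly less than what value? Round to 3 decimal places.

Under u(x) = x this choice says 2620 > δ^2·7412.
So δ^2 < 2620/7412 = 0.35348; taking the square root of both positive sides preserves the inequality.
δ < 0.35348^(1/2) = 0.595.

δ < 0.595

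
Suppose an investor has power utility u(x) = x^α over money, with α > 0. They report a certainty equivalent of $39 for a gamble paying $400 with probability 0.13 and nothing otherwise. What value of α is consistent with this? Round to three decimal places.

The lottery's expected utility is 0.13·u(400) + 0.87·u(0) = 0.13·400^α (since u(0) = 0 for α > 0).
Equating: 39^α = 0.13·400^α, i.e. 0.0975^α = 0.13.
α = ln(0.13) / ln(39/400) = -2.040221/-2.327903 ≈ 0.876.

α ≈ 0.876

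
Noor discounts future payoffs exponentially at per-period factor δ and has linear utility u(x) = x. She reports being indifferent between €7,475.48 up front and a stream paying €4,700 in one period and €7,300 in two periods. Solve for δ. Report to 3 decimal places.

Equating present values: 7475.48 = 4700δ + 7300δ².
So 7300δ² + 4700δ − 7475.48 = 0.
By the quadratic formula (taking the positive root), δ = (−4700 + √240374016.00) / 14600 ≈ 0.740.

δ ≈ 0.740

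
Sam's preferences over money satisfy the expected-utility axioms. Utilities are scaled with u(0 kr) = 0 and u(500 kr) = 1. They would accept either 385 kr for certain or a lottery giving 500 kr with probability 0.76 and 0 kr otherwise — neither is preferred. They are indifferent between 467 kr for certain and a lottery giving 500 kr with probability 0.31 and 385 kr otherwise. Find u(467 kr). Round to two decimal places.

First, u(385 kr) = 0.76·u(500 kr) + 0.24·u(0 kr) = 0.76.
The second indifference gives u(467 kr) = 0.31·u(500 kr) + 0.69·u(385 kr) = 0.31·1.00 + 0.69·0.76 = 0.8344.

0.83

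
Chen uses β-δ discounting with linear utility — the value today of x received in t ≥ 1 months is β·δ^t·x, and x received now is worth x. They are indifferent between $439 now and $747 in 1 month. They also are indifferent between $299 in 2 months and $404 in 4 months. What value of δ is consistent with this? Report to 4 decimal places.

The second indifference involves only future payoffs, so β cancels: β·δ^2·299 = β·δ^4·404, giving δ^2 = 299/404 = 0.74010, so δ = 0.86029.

δ ≈ 0.8603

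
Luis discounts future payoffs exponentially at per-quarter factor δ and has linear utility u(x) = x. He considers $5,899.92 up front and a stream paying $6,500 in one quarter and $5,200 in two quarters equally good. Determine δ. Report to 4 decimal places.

Present value of the stream is 6500·δ + 5200·δ². Indifference gives 6500δ + 5200δ² = 5899.92.
So 5200δ² + 6500δ − 5899.92 = 0.
By the quadratic formula (taking the positive root), δ = (−6500 + √164968336.00) / 10400 ≈ 0.6100.

δ ≈ 0.6100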